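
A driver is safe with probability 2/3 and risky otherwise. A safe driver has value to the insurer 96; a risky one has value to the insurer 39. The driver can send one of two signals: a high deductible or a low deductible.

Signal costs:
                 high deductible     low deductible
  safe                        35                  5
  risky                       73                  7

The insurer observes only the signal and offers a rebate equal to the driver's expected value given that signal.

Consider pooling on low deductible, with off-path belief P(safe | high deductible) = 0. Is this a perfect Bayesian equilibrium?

On the equilibrium path (low deductible) the insurer holds the prior 2/3 and pays 2/3·96 + 1/3·39 = 77. Off-path (high deductible) belief 0 gives 0·96 + 1·39 = 39.
Safe: low deductible gives 77 − 5 = 72; high deductible gives 39 − 35 = 4. Stays. ✓
Risky: low deductible gives 77 − 7 = 70; high deductible gives 39 − 73 = -34. Stays. ✓
Beliefs are Bayes-consistent on-path and both types best-respond.

Yes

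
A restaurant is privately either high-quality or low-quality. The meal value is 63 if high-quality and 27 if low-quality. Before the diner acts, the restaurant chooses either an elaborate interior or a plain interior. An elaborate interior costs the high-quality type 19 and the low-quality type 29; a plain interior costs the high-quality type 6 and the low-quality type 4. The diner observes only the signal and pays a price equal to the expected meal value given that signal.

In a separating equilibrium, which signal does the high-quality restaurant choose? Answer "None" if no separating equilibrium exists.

None

Try high-quality → elaborate interior, low-quality → plain interior:
  Under separation the diner infers type exactly: elaborate interior → high-quality (pays 63), plain interior → low-quality (pays 27).
  High-quality: elaborate interior gives 63 − 19 = 44; plain interior gives 27 − 6 = 21. No deviation. ✓
  Low-quality: plain interior gives 27 − 4 = 23; elaborate interior gives 63 − 29 = 34. Would deviate. ✗
Try high-quality → plain interior, low-quality → elaborate interior:
  Under separation the diner infers type exactly: plain interior → high-quality (pays 63), elaborate interior → low-quality (pays 27).
  High-quality: plain interior gives 63 − 6 = 57; elaborate interior gives 27 − 19 = 8. No deviation. ✓
  Low-quality: elaborate interior gives 27 − 29 = -2; plain interior gives 63 − 4 = 59. Would deviate. ✗
Neither assignment is incentive-compatible.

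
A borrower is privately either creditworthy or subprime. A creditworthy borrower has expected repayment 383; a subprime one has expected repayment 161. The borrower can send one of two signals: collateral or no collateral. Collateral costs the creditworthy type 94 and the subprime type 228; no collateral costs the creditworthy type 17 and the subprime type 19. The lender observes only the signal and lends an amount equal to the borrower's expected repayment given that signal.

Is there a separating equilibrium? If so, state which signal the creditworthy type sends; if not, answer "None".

Try creditworthy → collateral, subprime → no collateral:
  Under separation the lender infers type exactly: collateral → creditworthy (pays 383), no collateral → subprime (pays 161).
  Creditworthy: collateral gives 383 − 94 = 289; no collateral gives 161 − 17 = 144. No deviation. ✓
  Subprime: no collateral gives 161 − 19 = 142; collateral gives 383 − 228 = 155. Would deviate. ✗
Try creditworthy → no collateral, subprime → collateral:
  Under separation the lender infers type exactly: no collateral → creditworthy (pays 383), collateral → subprime (pays 161).
  Creditworthy: no collateral gives 383 − 17 = 366; collateral gives 161 − 94 = 67. No deviation. ✓
  Subprime: collateral gives 161 − 228 = -67; no collateral gives 383 − 19 = 364. Would deviate. ✗
Neither assignment is incentive-compatible.

None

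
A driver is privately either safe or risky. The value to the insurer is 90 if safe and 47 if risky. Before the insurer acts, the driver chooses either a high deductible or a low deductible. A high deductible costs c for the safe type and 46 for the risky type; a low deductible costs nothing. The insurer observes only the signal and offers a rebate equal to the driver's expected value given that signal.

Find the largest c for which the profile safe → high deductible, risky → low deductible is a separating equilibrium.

Under separation: high deductible → safe (pays 90); low deductible → risky (pays 47).
Risky: 47 − 0 = 47 ≥ 90 − 46 = 44. Holds regardless of c. ✓
Safe: 90 − c ≥ 47 − 0, so c ≤ 90 − 47 = 43.

43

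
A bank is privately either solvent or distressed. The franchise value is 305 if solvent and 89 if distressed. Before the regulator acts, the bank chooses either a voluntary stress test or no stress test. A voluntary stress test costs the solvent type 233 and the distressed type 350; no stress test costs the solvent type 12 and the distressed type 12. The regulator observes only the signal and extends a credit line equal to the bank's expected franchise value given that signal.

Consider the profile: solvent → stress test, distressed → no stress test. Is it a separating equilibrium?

No

If types separate, stress test earns payment 305 and no stress test earns 89.
Solvent: stress test gives 305 − 233 = 72; no stress test gives 89 − 12 = 77. Would deviate. ✗
Distressed: no stress test gives 89 − 12 = 77; stress test gives 305 − 350 = -45. No deviation. ✓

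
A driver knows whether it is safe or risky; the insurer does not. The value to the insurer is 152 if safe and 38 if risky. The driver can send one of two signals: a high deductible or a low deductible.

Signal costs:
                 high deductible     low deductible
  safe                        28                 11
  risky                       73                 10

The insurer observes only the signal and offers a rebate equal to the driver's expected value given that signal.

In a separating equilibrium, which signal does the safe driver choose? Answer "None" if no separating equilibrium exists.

None

Try safe → high deductible, risky → low deductible:
  If types separate, high deductible earns payment 152 and low deductible earns 38.
  Safe: high deductible gives 152 − 28 = 124; low deductible gives 38 − 11 = 27. No deviation. ✓
  Risky: low deductible gives 38 − 10 = 28; high deductible gives 152 − 73 = 79. Would deviate. ✗
Try safe → low deductible, risky → high deductible:
  If types separate, low deductible earns payment 152 and high deductible earns 38.
  Safe: low deductible gives 152 − 11 = 141; high deductible gives 38 − 28 = 10. No deviation. ✓
  Risky: high deductible gives 38 − 73 = -35; low deductible gives 152 − 10 = 142. Would deviate. ✗
Neither assignment is incentive-compatible.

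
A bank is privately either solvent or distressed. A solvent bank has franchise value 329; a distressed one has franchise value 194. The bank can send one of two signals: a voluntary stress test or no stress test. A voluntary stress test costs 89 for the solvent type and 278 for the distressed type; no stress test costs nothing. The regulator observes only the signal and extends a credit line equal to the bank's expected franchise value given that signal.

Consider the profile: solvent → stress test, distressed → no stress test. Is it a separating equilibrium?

Yes

If types separate, stress test earns payment 329 and no stress test earns 194.
Solvent: stress test gives 329 − 89 = 240; no stress test gives 194 − 0 = 194. No deviation. ✓
Distressed: no stress test gives 194 − 0 = 194; stress test gives 329 − 278 = 51. No deviation. ✓
Neither type gains from mimicking the other.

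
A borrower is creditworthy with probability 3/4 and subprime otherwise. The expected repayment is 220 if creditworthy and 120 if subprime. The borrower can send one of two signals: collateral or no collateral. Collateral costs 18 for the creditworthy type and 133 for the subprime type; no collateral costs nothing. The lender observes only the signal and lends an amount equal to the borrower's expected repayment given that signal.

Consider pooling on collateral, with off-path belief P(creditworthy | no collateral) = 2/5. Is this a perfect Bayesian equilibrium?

No

On the equilibrium path (collateral) the lender holds the prior 3/4 and pays 3/4·220 + 1/4·120 = 195. Off-path (no collateral) belief 2/5 gives 2/5·220 + 3/5·120 = 160.
Creditworthy: collateral gives 195 − 18 = 177; no collateral gives 160 − 0 = 160. Stays. ✓
Subprime: collateral gives 195 − 133 = 62; no collateral gives 160 − 0 = 160. Deviates. ✗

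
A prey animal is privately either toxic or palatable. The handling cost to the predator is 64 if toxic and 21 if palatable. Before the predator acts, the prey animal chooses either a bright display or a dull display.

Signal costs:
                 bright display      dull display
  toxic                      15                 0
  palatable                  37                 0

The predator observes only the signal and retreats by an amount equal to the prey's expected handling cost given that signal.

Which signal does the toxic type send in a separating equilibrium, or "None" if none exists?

Try toxic → bright display, palatable → dull display:
  If types separate, bright display earns payment 64 and dull display earns 21.
  Toxic: bright display gives 64 − 15 = 49; dull display gives 21 − 0 = 21. No deviation. ✓
  Palatable: dull display gives 21 − 0 = 21; bright display gives 64 − 37 = 27. Would deviate. ✗
Try toxic → dull display, palatable → bright display:
  If types separate, dull display earns payment 64 and bright display earns 21.
  Toxic: dull display gives 64 − 0 = 64; bright display gives 21 − 15 = 6. No deviation. ✓
  Palatable: bright display gives 21 − 37 = -16; dull display gives 64 − 0 = 64. Would deviate. ✗
Neither assignment is incentive-compatible.

None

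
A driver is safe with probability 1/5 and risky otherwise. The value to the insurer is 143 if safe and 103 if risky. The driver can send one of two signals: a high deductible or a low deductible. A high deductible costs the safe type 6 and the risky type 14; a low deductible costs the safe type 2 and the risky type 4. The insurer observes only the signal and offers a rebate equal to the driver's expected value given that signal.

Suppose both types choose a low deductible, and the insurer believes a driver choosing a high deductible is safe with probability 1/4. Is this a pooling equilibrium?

Yes

On the equilibrium path (low deductible) the insurer holds the prior 1/5 and pays 1/5·143 + 4/5·103 = 111. Off-path (high deductible) belief 1/4 gives 1/4·143 + 3/4·103 = 113.
Safe: low deductible gives 111 − 2 = 109; high deductible gives 113 − 6 = 107. Stays. ✓
Risky: low deductible gives 111 − 4 = 107; high deductible gives 113 − 14 = 99. Stays. ✓
Beliefs are Bayes-consistent on-path and both types best-respond.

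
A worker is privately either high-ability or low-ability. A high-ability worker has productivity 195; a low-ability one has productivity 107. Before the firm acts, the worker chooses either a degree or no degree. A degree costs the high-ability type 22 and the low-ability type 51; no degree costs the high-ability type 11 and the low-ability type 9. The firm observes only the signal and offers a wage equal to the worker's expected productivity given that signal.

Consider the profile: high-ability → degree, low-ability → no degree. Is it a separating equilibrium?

No

If types separate, degree earns payment 195 and no degree earns 107.
High-ability: degree gives 195 − 22 = 173; no degree gives 107 − 11 = 96. No deviation. ✓
Low-ability: no degree gives 107 − 9 = 98; degree gives 195 − 51 = 144. Would deviate. ✗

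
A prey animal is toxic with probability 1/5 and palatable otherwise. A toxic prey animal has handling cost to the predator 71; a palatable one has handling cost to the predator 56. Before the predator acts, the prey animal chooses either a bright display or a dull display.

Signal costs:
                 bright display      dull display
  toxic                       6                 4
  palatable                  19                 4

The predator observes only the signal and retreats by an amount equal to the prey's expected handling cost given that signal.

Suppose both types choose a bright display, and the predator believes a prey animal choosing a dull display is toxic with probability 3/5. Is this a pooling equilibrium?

At the pooled signal (bright display) the predator holds the prior 1/5 and pays 1/5·71 + 4/5·56 = 59. Off-path (dull display) belief 3/5 gives 3/5·71 + 2/5·56 = 65.
Toxic: bright display gives 59 − 6 = 53; dull display gives 65 − 4 = 61. Deviates. ✗
Palatable: bright display gives 59 − 19 = 40; dull display gives 65 − 4 = 61. Deviates. ✗

No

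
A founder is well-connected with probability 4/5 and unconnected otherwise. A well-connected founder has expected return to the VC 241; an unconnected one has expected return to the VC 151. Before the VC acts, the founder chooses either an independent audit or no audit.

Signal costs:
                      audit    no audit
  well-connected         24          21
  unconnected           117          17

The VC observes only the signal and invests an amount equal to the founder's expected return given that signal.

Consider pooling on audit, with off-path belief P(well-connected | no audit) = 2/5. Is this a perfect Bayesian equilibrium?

At the pooled signal (audit) the VC holds the prior 4/5 and pays 4/5·241 + 1/5·151 = 223. Off-path (no audit) belief 2/5 gives 2/5·241 + 3/5·151 = 187.
Well-connected: audit gives 223 − 24 = 199; no audit gives 187 − 21 = 166. Stays. ✓
Unconnected: audit gives 223 − 117 = 106; no audit gives 187 − 17 = 170. Deviates. ✗

No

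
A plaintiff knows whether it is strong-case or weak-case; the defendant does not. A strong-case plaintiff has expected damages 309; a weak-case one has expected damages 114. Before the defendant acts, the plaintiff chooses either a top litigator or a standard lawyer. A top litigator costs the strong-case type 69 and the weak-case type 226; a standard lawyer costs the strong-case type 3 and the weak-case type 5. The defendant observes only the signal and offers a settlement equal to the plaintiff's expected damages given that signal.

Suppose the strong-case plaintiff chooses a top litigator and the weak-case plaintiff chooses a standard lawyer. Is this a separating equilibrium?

Yes

If types separate, top litigator earns payment 309 and standard lawyer earns 114.
Strong-case: top litigator gives 309 − 69 = 240; standard lawyer gives 114 − 3 = 111. No deviation. ✓
Weak-case: standard lawyer gives 114 − 5 = 109; top litigator gives 309 − 226 = 83. No deviation. ✓
Neither type gains from mimicking the other.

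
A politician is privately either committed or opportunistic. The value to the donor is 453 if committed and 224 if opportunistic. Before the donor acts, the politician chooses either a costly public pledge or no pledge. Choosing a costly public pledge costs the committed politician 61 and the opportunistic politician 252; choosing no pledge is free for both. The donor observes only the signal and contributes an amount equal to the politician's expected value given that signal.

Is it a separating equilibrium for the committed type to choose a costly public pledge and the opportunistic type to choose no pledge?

If types separate, pledge earns payment 453 and no pledge earns 224.
Committed: pledge gives 453 − 61 = 392; no pledge gives 224 − 0 = 224. No deviation. ✓
Opportunistic: no pledge gives 224 − 0 = 224; pledge gives 453 − 252 = 201. No deviation. ✓
Neither type gains from mimicking the other.

Yes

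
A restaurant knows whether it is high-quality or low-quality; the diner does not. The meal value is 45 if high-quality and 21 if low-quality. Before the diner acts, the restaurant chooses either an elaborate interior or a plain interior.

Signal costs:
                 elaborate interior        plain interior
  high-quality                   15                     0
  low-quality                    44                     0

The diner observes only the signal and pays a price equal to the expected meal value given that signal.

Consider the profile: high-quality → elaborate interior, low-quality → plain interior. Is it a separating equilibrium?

If types separate, elaborate interior earns payment 45 and plain interior earns 21.
High-quality: elaborate interior gives 45 − 15 = 30; plain interior gives 21 − 0 = 21. No deviation. ✓
Low-quality: plain interior gives 21 − 0 = 21; elaborate interior gives 45 − 44 = 1. No deviation. ✓
Both incentive constraints hold.

Yes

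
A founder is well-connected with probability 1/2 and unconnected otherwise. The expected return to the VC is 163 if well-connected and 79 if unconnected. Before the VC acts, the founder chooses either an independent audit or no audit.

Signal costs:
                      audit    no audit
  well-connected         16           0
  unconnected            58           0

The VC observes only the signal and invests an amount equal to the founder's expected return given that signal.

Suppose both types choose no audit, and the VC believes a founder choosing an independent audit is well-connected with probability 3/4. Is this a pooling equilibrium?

No

On the equilibrium path (no audit) the VC holds the prior 1/2 and pays 1/2·163 + 1/2·79 = 121. Off-path (audit) belief 3/4 gives 3/4·163 + 1/4·79 = 142.
Well-connected: no audit gives 121 − 0 = 121; audit gives 142 − 16 = 126. Deviates. ✗
Unconnected: no audit gives 121 − 0 = 121; audit gives 142 − 58 = 84. Stays. ✓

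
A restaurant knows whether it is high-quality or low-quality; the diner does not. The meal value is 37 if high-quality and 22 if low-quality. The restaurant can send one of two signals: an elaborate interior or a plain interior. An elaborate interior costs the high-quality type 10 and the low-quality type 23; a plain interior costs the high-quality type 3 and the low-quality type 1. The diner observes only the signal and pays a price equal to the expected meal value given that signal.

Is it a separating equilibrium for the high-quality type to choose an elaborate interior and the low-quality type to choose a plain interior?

Under separation the diner infers type exactly: elaborate interior → high-quality (pays 37), plain interior → low-quality (pays 22).
High-quality: elaborate interior gives 37 − 10 = 27; plain interior gives 22 − 3 = 19. No deviation. ✓
Low-quality: plain interior gives 22 − 1 = 21; elaborate interior gives 37 − 23 = 14. No deviation. ✓
Both incentive constraints hold.

Yes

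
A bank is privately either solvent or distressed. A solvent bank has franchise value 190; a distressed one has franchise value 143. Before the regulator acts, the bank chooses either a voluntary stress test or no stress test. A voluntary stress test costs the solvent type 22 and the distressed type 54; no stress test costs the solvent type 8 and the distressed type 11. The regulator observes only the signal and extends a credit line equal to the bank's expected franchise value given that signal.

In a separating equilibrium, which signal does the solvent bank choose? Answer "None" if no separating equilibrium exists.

None

Try solvent → stress test, distressed → no stress test:
  If types separate, stress test earns payment 190 and no stress test earns 143.
  Solvent: stress test gives 190 − 22 = 168; no stress test gives 143 − 8 = 135. No deviation. ✓
  Distressed: no stress test gives 143 − 11 = 132; stress test gives 190 − 54 = 136. Would deviate. ✗
Try solvent → no stress test, distressed → stress test:
  If types separate, no stress test earns payment 190 and stress test earns 143.
  Solvent: no stress test gives 190 − 8 = 182; stress test gives 143 − 22 = 121. No deviation. ✓
  Distressed: stress test gives 143 − 54 = 89; no stress test gives 190 − 11 = 179. Would deviate. ✗
Neither assignment is incentive-compatible.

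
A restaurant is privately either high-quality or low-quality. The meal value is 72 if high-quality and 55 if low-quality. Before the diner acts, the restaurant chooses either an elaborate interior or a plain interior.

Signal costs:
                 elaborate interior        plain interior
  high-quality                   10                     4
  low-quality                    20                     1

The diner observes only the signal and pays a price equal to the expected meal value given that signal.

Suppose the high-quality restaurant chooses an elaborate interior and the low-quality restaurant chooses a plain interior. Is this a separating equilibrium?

If types separate, elaborate interior earns payment 72 and plain interior earns 55.
High-quality: elaborate interior gives 72 − 10 = 62; plain interior gives 55 − 4 = 51. No deviation. ✓
Low-quality: plain interior gives 55 − 1 = 54; elaborate interior gives 72 − 20 = 52. No deviation. ✓
Both incentive constraints hold.

Yes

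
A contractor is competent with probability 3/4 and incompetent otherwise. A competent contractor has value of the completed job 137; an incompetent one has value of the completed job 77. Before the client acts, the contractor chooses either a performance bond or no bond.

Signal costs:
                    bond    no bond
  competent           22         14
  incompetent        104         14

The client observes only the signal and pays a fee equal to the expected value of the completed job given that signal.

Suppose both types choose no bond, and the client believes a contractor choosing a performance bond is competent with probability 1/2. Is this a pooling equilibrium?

On the equilibrium path (no bond) the client holds the prior 3/4 and pays 3/4·137 + 1/4·77 = 122. Off-path (bond) belief 1/2 gives 1/2·137 + 1/2·77 = 107.
Competent: no bond gives 122 − 14 = 108; bond gives 107 − 22 = 85. Stays. ✓
Incompetent: no bond gives 122 − 14 = 108; bond gives 107 − 104 = 3. Stays. ✓
Beliefs are Bayes-consistent on-path and both types best-respond.

Yes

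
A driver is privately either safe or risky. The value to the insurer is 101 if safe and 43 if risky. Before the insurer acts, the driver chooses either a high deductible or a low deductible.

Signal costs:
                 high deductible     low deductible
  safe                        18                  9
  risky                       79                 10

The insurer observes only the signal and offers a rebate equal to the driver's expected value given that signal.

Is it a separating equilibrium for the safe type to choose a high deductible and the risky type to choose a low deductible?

If types separate, high deductible earns payment 101 and low deductible earns 43.
Safe: high deductible gives 101 − 18 = 83; low deductible gives 43 − 9 = 34. No deviation. ✓
Risky: low deductible gives 43 − 10 = 33; high deductible gives 101 − 79 = 22. No deviation. ✓
Both incentive constraints hold.

Yes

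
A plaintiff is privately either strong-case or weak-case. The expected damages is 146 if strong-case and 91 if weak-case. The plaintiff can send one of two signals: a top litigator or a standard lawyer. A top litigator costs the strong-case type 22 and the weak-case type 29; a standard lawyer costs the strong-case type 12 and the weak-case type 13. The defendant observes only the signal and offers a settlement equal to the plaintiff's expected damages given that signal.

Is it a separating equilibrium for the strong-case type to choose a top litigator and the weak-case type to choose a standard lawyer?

If types separate, top litigator earns payment 146 and standard lawyer earns 91.
Strong-case: top litigator gives 146 − 22 = 124; standard lawyer gives 91 − 12 = 79. No deviation. ✓
Weak-case: standard lawyer gives 91 − 13 = 78; top litigator gives 146 − 29 = 117. Would deviate. ✗

No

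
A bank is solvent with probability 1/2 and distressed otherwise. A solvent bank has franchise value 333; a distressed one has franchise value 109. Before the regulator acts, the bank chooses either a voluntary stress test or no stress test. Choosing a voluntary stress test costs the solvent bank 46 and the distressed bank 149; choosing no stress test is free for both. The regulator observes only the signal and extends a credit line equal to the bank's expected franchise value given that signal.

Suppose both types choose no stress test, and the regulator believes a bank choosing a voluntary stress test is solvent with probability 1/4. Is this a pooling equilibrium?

Yes

At the pooled signal (no stress test) the regulator holds the prior 1/2 and pays 1/2·333 + 1/2·109 = 221. Off-path (stress test) belief 1/4 gives 1/4·333 + 3/4·109 = 165.
Solvent: no stress test gives 221 − 0 = 221; stress test gives 165 − 46 = 119. Stays. ✓
Distressed: no stress test gives 221 − 0 = 221; stress test gives 165 − 149 = 16. Stays. ✓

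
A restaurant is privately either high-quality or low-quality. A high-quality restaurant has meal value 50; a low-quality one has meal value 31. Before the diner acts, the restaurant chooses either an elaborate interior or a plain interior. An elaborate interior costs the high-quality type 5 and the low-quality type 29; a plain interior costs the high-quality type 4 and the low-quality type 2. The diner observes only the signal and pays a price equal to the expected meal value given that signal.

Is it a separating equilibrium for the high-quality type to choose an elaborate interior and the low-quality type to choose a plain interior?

Yes

If types separate, elaborate interior earns payment 50 and plain interior earns 31.
High-quality: elaborate interior gives 50 − 5 = 45; plain interior gives 31 − 4 = 27. No deviation. ✓
Low-quality: plain interior gives 31 − 2 = 29; elaborate interior gives 50 − 29 = 21. No deviation. ✓
Neither type gains from mimicking the other.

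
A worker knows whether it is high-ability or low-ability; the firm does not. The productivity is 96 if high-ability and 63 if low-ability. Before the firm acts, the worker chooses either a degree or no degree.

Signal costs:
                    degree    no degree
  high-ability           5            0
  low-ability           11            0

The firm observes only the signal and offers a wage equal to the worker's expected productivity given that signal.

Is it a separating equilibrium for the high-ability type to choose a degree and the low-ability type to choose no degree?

No

If types separate, degree earns payment 96 and no degree earns 63.
High-ability: degree gives 96 − 5 = 91; no degree gives 63 − 0 = 63. No deviation. ✓
Low-ability: no degree gives 63 − 0 = 63; degree gives 96 − 11 = 85. Would deviate. ✗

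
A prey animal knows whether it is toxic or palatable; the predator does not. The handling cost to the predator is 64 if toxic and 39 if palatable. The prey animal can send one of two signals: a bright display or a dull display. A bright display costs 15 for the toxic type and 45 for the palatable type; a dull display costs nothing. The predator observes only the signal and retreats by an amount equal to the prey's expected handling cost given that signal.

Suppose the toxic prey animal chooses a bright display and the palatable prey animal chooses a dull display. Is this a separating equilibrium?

Yes

If types separate, bright display earns payment 64 and dull display earns 39.
Toxic: bright display gives 64 − 15 = 49; dull display gives 39 − 0 = 39. No deviation. ✓
Palatable: dull display gives 39 − 0 = 39; bright display gives 64 − 45 = 19. No deviation. ✓
Neither type gains from mimicking the other.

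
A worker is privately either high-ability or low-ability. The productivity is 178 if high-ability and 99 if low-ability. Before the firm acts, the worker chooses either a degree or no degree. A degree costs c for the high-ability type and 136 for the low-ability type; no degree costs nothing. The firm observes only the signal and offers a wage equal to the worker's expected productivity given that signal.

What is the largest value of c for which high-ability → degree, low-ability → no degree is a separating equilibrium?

Under separation: degree → high-ability (pays 178); no degree → low-ability (pays 99).
Low-ability: 99 − 0 = 99 ≥ 178 − 136 = 42. Holds regardless of c. ✓
High-ability: 178 − c ≥ 99 − 0, so c ≤ 178 − 99 = 79.

79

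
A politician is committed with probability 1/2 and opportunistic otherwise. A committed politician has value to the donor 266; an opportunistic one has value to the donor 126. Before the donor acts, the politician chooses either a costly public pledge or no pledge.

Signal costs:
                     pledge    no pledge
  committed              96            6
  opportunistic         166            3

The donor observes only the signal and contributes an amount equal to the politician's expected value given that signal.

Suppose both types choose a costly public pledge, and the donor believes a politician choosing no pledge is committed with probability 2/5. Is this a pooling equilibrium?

At the pooled signal (pledge) the donor holds the prior 1/2 and pays 1/2·266 + 1/2·126 = 196. Off-path (no pledge) belief 2/5 gives 2/5·266 + 3/5·126 = 182.
Committed: pledge gives 196 − 96 = 100; no pledge gives 182 − 6 = 176. Deviates. ✗
Opportunistic: pledge gives 196 − 166 = 30; no pledge gives 182 − 3 = 179. Deviates. ✗

No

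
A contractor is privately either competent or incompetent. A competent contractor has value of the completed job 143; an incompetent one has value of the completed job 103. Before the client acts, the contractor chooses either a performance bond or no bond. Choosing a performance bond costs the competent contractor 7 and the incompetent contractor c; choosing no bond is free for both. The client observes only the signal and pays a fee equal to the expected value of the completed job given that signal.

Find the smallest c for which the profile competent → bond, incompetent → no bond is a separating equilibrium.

Under separation: bond → competent (pays 143); no bond → incompetent (pays 103).
Competent: 143 − 7 = 136 ≥ 103 − 0 = 103. Holds regardless of c. ✓
Incompetent: 103 − 0 ≥ 143 − c, so c ≥ 143 − 103 = 40.

40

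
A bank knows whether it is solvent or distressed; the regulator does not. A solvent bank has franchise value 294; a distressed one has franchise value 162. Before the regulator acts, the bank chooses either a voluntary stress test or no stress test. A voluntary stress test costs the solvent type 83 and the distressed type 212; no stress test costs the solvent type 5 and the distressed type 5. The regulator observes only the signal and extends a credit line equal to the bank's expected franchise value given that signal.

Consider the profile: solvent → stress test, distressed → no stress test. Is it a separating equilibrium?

If types separate, stress test earns payment 294 and no stress test earns 162.
Solvent: stress test gives 294 − 83 = 211; no stress test gives 162 − 5 = 157. No deviation. ✓
Distressed: no stress test gives 162 − 5 = 157; stress test gives 294 − 212 = 82. No deviation. ✓
Both incentive constraints hold.

Yes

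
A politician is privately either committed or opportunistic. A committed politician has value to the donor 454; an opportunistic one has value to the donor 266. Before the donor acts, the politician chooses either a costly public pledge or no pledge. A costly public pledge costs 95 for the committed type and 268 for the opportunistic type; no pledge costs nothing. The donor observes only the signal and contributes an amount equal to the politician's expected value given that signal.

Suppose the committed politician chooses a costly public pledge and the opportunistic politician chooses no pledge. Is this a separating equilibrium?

If types separate, pledge earns payment 454 and no pledge earns 266.
Committed: pledge gives 454 − 95 = 359; no pledge gives 266 − 0 = 266. No deviation. ✓
Opportunistic: no pledge gives 266 − 0 = 266; pledge gives 454 − 268 = 186. No deviation. ✓
Neither type gains from mimicking the other.

Yes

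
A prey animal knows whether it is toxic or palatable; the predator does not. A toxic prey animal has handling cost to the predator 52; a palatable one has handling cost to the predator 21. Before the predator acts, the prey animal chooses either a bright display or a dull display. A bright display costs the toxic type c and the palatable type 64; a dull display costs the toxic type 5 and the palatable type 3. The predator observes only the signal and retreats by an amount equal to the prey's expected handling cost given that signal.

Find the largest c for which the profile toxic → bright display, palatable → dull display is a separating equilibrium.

36

Under separation: bright display → toxic (pays 52); dull display → palatable (pays 21).
Palatable: 21 − 3 = 18 ≥ 52 − 64 = -12. Holds regardless of c. ✓
Toxic: 52 − c ≥ 21 − 5, so c ≤ 52 − 16 = 36.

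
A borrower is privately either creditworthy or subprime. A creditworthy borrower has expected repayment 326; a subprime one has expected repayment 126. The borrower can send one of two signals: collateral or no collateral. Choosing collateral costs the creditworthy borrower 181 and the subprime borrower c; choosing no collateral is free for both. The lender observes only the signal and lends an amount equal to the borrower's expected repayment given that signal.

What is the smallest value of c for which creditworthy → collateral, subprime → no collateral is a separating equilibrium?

Under separation: collateral → creditworthy (pays 326); no collateral → subprime (pays 126).
Creditworthy: 326 − 181 = 145 ≥ 126 − 0 = 126. Holds regardless of c. ✓
Subprime: 126 − 0 ≥ 326 − c, so c ≥ 326 − 126 = 200.

200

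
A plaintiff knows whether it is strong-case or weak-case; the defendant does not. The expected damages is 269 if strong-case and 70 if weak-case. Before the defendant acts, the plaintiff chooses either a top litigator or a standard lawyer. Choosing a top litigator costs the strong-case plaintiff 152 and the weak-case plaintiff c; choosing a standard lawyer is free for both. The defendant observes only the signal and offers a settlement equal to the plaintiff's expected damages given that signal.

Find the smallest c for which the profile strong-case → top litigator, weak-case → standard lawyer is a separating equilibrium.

Under separation: top litigator → strong-case (pays 269); standard lawyer → weak-case (pays 70).
Strong-case: 269 − 152 = 117 ≥ 70 − 0 = 70. Holds regardless of c. ✓
Weak-case: 70 − 0 ≥ 269 − c, so c ≥ 269 − 70 = 199.

199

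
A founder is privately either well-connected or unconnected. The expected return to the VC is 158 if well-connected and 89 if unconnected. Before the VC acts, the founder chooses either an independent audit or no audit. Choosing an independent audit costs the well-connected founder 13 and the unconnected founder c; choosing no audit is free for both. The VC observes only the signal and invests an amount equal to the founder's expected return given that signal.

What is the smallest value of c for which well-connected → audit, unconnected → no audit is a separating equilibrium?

69

Under separation: audit → well-connected (pays 158); no audit → unconnected (pays 89).
Well-connected: 158 − 13 = 145 ≥ 89 − 0 = 89. Holds regardless of c. ✓
Unconnected: 89 − 0 ≥ 158 − c, so c ≥ 158 − 89 = 69.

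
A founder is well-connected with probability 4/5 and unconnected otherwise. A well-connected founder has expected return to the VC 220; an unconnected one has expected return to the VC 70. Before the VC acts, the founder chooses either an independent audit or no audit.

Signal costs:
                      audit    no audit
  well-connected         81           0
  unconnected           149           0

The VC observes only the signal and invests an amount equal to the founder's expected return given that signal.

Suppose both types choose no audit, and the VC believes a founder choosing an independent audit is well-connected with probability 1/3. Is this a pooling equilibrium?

Yes

On the equilibrium path (no audit) the VC holds the prior 4/5 and pays 4/5·220 + 1/5·70 = 190. Off-path (audit) belief 1/3 gives 1/3·220 + 2/3·70 = 120.
Well-connected: no audit gives 190 − 0 = 190; audit gives 120 − 81 = 39. Stays. ✓
Unconnected: no audit gives 190 − 0 = 190; audit gives 120 − 149 = -29. Stays. ✓
Beliefs are Bayes-consistent on-path and both types best-respond.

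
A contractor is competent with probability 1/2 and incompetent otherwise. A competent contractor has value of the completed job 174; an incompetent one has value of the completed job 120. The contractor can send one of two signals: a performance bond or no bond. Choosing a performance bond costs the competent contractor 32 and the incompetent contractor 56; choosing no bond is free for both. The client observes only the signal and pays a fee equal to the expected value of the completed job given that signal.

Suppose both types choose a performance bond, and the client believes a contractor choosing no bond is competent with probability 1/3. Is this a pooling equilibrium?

No

At the pooled signal (bond) the client holds the prior 1/2 and pays 1/2·174 + 1/2·120 = 147. Off-path (no bond) belief 1/3 gives 1/3·174 + 2/3·120 = 138.
Competent: bond gives 147 − 32 = 115; no bond gives 138 − 0 = 138. Deviates. ✗
Incompetent: bond gives 147 − 56 = 91; no bond gives 138 − 0 = 138. Deviates. ✗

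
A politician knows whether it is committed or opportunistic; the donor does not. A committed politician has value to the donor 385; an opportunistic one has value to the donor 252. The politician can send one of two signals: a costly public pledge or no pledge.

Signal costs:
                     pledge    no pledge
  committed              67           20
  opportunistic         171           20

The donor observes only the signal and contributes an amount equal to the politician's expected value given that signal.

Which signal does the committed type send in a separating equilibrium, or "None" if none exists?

Try committed → pledge, opportunistic → no pledge:
  Under separation the donor infers type exactly: pledge → committed (pays 385), no pledge → opportunistic (pays 252).
  Committed: pledge gives 385 − 67 = 318; no pledge gives 252 − 20 = 232. No deviation. ✓
  Opportunistic: no pledge gives 252 − 20 = 232; pledge gives 385 − 171 = 214. No deviation. ✓
Both hold — the committed type sends pledge.

pledge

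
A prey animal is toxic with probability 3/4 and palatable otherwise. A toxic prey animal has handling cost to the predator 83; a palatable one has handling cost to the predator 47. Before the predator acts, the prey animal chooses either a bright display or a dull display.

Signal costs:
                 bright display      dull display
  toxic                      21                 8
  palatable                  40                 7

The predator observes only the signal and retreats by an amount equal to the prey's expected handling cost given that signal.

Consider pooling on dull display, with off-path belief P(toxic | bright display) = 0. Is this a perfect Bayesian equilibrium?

At the pooled signal (dull display) the predator holds the prior 3/4 and pays 3/4·83 + 1/4·47 = 74. Off-path (bright display) belief 0 gives 0·83 + 1·47 = 47.
Toxic: dull display gives 74 − 8 = 66; bright display gives 47 − 21 = 26. Stays. ✓
Palatable: dull display gives 74 − 7 = 67; bright display gives 47 − 40 = 7. Stays. ✓

Yes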